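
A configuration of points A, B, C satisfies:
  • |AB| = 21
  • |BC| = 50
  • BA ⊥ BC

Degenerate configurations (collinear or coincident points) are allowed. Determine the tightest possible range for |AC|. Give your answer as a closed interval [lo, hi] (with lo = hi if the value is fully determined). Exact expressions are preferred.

|AB| ∈ {21}
|BC| ∈ {50}
|AC| ∈ {√(2941)}

|AC| = √(2941)  (≈ 54.2310)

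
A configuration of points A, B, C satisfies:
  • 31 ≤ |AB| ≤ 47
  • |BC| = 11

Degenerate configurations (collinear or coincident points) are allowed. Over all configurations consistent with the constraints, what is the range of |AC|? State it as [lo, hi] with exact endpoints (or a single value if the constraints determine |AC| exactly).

|AB| ∈ [31, 47]
|BC| ∈ {11}
|AC| ∈ [20, 58]

|AC| ∈ [20, 58]  (≈ [20.0000, 58.0000])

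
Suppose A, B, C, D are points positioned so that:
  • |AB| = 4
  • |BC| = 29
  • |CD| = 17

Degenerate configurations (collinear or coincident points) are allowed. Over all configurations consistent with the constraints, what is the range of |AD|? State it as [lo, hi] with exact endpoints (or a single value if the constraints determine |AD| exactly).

|AD| ∈ [8, 50]  (≈ [8.0000, 50.0000])

|AB| ∈ {4}
|BC| ∈ {29}
|CD| ∈ {17}
|AC| ∈ [25, 33]
|BD| ∈ [12, 46]
|AD| ∈ [8, 50]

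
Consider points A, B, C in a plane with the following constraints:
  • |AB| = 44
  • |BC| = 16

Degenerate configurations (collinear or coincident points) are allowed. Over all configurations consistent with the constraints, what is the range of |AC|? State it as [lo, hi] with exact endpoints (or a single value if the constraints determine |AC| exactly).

|AB| ∈ {44}
|BC| ∈ {16}
|AC| ∈ [28, 60]

|AC| ∈ [28, 60]  (≈ [28.0000, 60.0000])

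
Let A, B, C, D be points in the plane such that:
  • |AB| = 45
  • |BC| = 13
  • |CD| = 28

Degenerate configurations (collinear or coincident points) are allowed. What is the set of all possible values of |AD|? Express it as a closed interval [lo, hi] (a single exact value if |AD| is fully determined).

|AB| ∈ {45}
|BC| ∈ {13}
|CD| ∈ {28}
|AC| ∈ [32, 58]
|BD| ∈ [15, 41]
|AD| ∈ [4, 86]

|AD| ∈ [4, 86]  (≈ [4.0000, 86.0000])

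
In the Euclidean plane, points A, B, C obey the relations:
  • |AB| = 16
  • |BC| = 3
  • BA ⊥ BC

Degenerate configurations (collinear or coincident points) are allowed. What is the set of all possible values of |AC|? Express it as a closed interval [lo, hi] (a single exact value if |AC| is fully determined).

|AB| ∈ {16}
|BC| ∈ {3}
|AC| ∈ {√(265)}

|AC| = √(265)  (≈ 16.2788)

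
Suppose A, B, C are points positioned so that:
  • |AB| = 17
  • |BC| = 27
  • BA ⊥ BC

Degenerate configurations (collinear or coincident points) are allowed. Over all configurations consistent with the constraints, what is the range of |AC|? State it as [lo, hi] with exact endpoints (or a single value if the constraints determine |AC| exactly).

|AC| = √(1018)  (≈ 31.9061)

|AB| ∈ {17}
|BC| ∈ {27}
|AC| ∈ {√(1018)}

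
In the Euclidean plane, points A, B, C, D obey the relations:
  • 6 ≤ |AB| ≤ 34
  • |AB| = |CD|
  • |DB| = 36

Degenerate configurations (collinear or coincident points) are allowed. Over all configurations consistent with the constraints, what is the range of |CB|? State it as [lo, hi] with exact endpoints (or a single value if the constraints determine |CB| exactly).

|AB| ∈ [6, 34]
|BD| ∈ {36}
|CD| ∈ [6, 34]
|AD| ∈ [2, 70]
|BC| ∈ [2, 70]
|AC| ∈ [0, 104]

|CB| ∈ [2, 70]  (≈ [2.0000, 70.0000])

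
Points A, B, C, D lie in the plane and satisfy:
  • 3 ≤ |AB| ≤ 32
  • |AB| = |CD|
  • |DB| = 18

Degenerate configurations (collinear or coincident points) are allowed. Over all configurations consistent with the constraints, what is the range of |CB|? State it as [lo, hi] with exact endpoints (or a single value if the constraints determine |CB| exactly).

|AB| ∈ [3, 32]
|BD| ∈ {18}
|CD| ∈ [3, 32]
|AD| ∈ [0, 50]
|BC| ∈ [0, 50]
|AC| ∈ [0, 82]

|CB| ∈ [0, 50]  (≈ [0.0000, 50.0000])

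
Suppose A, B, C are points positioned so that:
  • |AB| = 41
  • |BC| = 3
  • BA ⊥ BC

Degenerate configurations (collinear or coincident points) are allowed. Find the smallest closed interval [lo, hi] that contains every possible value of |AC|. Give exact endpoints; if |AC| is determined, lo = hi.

|AC| = 13·√(10)  (≈ 41.1096)

|AB| ∈ {41}
|BC| ∈ {3}
|AC| ∈ {13·√(10)}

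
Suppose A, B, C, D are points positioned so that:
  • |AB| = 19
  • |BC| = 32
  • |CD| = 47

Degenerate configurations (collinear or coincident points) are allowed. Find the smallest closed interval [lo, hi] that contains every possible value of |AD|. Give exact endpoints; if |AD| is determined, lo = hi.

|AD| ∈ [0, 98]  (≈ [0.0000, 98.0000])

|AB| ∈ {19}
|BC| ∈ {32}
|CD| ∈ {47}
|AC| ∈ [13, 51]
|BD| ∈ [15, 79]
|AD| ∈ [0, 98]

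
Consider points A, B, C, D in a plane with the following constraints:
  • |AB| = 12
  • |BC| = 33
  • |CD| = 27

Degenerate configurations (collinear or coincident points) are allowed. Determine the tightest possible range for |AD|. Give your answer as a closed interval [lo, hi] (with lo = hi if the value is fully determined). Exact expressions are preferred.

|AB| ∈ {12}
|BC| ∈ {33}
|CD| ∈ {27}
|AC| ∈ [21, 45]
|BD| ∈ [6, 60]
|AD| ∈ [0, 72]

|AD| ∈ [0, 72]  (≈ [0.0000, 72.0000])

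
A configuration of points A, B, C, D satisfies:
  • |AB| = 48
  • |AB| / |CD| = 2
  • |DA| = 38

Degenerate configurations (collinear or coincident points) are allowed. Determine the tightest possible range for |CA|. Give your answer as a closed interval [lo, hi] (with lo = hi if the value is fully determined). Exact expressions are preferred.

|CA| ∈ [14, 62]  (≈ [14.0000, 62.0000])

|AB| ∈ {48}
|AD| ∈ {38}
|CD| ∈ {24}
|BD| ∈ [10, 86]
|AC| ∈ [14, 62]
|BC| ∈ [0, 110]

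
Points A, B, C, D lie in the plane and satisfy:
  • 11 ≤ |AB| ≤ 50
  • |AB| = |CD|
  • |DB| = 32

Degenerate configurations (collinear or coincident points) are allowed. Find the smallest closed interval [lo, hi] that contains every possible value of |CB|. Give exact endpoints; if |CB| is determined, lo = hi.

|AB| ∈ [11, 50]
|BD| ∈ {32}
|CD| ∈ [11, 50]
|AD| ∈ [0, 82]
|BC| ∈ [0, 82]
|AC| ∈ [0, 132]

|CB| ∈ [0, 82]  (≈ [0.0000, 82.0000])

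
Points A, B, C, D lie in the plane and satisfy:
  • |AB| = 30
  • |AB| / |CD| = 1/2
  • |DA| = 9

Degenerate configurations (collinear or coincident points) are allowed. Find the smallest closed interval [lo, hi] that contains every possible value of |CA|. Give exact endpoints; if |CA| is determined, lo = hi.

|AB| ∈ {30}
|AD| ∈ {9}
|CD| ∈ {60}
|BD| ∈ [21, 39]
|AC| ∈ [51, 69]
|BC| ∈ [21, 99]

|CA| ∈ [51, 69]  (≈ [51.0000, 69.0000])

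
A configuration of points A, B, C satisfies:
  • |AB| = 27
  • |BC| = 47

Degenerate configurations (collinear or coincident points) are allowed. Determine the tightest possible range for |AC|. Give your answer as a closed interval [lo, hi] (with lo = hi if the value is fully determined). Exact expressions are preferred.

|AB| ∈ {27}
|BC| ∈ {47}
|AC| ∈ [20, 74]

|AC| ∈ [20, 74]  (≈ [20.0000, 74.0000])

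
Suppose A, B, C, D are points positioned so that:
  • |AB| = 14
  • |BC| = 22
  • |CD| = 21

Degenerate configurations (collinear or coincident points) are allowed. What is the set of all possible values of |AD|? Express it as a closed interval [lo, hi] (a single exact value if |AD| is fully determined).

|AB| ∈ {14}
|BC| ∈ {22}
|CD| ∈ {21}
|AC| ∈ [8, 36]
|BD| ∈ [1, 43]
|AD| ∈ [0, 57]

|AD| ∈ [0, 57]  (≈ [0.0000, 57.0000])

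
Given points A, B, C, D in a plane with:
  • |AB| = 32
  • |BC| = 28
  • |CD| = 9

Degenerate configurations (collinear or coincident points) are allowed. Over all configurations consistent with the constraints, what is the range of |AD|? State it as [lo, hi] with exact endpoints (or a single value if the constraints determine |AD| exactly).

|AB| ∈ {32}
|BC| ∈ {28}
|CD| ∈ {9}
|AC| ∈ [4, 60]
|BD| ∈ [19, 37]
|AD| ∈ [0, 69]

|AD| ∈ [0, 69]  (≈ [0.0000, 69.0000])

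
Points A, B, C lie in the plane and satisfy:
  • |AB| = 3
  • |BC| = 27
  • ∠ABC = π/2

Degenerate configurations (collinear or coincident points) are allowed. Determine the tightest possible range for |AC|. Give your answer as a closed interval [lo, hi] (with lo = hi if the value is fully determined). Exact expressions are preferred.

|AC| = 3·√(82)  (≈ 27.1662)

|AB| ∈ {3}
|BC| ∈ {27}
|AC| ∈ {3·√(82)}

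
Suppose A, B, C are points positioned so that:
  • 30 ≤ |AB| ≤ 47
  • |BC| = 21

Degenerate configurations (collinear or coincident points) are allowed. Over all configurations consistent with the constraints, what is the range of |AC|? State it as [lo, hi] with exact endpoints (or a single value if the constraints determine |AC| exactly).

|AB| ∈ [30, 47]
|BC| ∈ {21}
|AC| ∈ [9, 68]

|AC| ∈ [9, 68]  (≈ [9.0000, 68.0000])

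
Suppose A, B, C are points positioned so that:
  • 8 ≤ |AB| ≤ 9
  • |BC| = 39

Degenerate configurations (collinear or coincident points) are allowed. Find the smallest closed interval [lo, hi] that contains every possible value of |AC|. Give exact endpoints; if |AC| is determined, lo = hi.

|AC| ∈ [30, 48]  (≈ [30.0000, 48.0000])

|AB| ∈ [8, 9]
|BC| ∈ {39}
|AC| ∈ [30, 48]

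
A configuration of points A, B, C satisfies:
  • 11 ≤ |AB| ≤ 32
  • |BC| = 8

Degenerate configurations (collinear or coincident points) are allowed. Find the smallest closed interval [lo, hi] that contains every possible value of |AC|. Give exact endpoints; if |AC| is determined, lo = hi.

|AB| ∈ [11, 32]
|BC| ∈ {8}
|AC| ∈ [3, 40]

|AC| ∈ [3, 40]  (≈ [3.0000, 40.0000])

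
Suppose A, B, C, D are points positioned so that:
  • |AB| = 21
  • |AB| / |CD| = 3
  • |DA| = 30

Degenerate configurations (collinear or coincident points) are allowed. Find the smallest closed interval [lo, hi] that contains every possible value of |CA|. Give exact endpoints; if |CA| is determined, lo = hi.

|CA| ∈ [23, 37]  (≈ [23.0000, 37.0000])

|AB| ∈ {21}
|AD| ∈ {30}
|CD| ∈ {7}
|BD| ∈ [9, 51]
|AC| ∈ [23, 37]
|BC| ∈ [2, 58]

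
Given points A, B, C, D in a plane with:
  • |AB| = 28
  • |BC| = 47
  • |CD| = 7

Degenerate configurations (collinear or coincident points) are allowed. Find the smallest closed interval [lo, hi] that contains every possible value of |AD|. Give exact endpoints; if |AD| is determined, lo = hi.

|AD| ∈ [12, 82]  (≈ [12.0000, 82.0000])

|AB| ∈ {28}
|BC| ∈ {47}
|CD| ∈ {7}
|AC| ∈ [19, 75]
|BD| ∈ [40, 54]
|AD| ∈ [12, 82]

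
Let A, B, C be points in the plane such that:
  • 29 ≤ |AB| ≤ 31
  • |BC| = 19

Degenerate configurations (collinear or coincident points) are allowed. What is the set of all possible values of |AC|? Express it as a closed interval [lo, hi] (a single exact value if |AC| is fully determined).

|AC| ∈ [10, 50]  (≈ [10.0000, 50.0000])

|AB| ∈ [29, 31]
|BC| ∈ {19}
|AC| ∈ [10, 50]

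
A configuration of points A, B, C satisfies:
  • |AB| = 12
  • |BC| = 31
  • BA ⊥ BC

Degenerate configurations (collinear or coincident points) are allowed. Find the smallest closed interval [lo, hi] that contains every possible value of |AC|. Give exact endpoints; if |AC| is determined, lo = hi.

|AB| ∈ {12}
|BC| ∈ {31}
|AC| ∈ {√(1105)}

|AC| = √(1105)  (≈ 33.2415)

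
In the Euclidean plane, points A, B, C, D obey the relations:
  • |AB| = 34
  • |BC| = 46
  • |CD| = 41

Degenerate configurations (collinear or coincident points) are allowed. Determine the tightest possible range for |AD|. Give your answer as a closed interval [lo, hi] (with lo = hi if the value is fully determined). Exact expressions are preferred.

|AD| ∈ [0, 121]  (≈ [0.0000, 121.0000])

|AB| ∈ {34}
|BC| ∈ {46}
|CD| ∈ {41}
|AC| ∈ [12, 80]
|BD| ∈ [5, 87]
|AD| ∈ [0, 121]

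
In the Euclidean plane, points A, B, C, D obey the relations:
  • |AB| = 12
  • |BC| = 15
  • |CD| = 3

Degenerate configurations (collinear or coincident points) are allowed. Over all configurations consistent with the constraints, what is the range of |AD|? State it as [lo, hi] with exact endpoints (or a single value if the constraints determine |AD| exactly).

|AB| ∈ {12}
|BC| ∈ {15}
|CD| ∈ {3}
|AC| ∈ [3, 27]
|BD| ∈ [12, 18]
|AD| ∈ [0, 30]

|AD| ∈ [0, 30]  (≈ [0.0000, 30.0000])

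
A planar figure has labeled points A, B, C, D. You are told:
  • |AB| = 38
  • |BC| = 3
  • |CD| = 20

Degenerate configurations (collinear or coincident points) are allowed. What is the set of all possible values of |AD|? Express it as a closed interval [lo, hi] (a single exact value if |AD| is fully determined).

|AD| ∈ [15, 61]  (≈ [15.0000, 61.0000])

|AB| ∈ {38}
|BC| ∈ {3}
|CD| ∈ {20}
|AC| ∈ [35, 41]
|BD| ∈ [17, 23]
|AD| ∈ [15, 61]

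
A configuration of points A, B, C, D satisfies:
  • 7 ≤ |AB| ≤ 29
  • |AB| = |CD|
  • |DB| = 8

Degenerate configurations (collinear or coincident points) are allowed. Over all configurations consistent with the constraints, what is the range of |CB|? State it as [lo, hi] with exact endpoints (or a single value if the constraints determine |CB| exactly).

|AB| ∈ [7, 29]
|BD| ∈ {8}
|CD| ∈ [7, 29]
|AD| ∈ [0, 37]
|BC| ∈ [0, 37]
|AC| ∈ [0, 66]

|CB| ∈ [0, 37]  (≈ [0.0000, 37.0000])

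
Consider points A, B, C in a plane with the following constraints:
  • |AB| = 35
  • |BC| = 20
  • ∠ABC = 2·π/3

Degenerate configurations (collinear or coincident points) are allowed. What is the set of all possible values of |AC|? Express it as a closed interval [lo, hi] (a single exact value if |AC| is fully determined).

|AC| = 5·√(93)  (≈ 48.2183)

|AB| ∈ {35}
|BC| ∈ {20}
|AC| ∈ {5·√(93)}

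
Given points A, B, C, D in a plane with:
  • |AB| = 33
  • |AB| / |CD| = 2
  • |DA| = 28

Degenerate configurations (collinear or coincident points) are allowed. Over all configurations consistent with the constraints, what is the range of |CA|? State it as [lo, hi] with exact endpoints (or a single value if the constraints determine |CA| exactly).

|CA| ∈ [23/2, 89/2]  (≈ [11.5000, 44.5000])

|AB| ∈ {33}
|AD| ∈ {28}
|CD| ∈ {33/2}
|BD| ∈ [5, 61]
|AC| ∈ [23/2, 89/2]
|BC| ∈ [0, 155/2]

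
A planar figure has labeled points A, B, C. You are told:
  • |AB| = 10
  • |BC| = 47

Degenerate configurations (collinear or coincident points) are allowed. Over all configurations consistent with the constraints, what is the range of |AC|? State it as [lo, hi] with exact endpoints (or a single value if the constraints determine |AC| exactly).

|AB| ∈ {10}
|BC| ∈ {47}
|AC| ∈ [37, 57]

|AC| ∈ [37, 57]  (≈ [37.0000, 57.0000])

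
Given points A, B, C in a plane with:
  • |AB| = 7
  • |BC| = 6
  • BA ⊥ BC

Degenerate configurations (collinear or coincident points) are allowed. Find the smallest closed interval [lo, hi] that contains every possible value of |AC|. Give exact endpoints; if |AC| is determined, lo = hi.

|AC| = √(85)  (≈ 9.2195)

|AB| ∈ {7}
|BC| ∈ {6}
|AC| ∈ {√(85)}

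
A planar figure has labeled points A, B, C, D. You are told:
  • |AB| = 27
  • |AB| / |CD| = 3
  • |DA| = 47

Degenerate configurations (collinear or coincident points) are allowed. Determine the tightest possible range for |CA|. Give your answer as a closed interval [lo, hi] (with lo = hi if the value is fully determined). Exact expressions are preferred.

|AB| ∈ {27}
|AD| ∈ {47}
|CD| ∈ {9}
|BD| ∈ [20, 74]
|AC| ∈ [38, 56]
|BC| ∈ [11, 83]

|CA| ∈ [38, 56]  (≈ [38.0000, 56.0000])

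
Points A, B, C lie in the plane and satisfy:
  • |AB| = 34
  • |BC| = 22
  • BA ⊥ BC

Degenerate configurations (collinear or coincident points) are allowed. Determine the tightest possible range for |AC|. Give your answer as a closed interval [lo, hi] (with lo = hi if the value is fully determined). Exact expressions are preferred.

|AC| = 2·√(410)  (≈ 40.4969)

|AB| ∈ {34}
|BC| ∈ {22}
|AC| ∈ {2·√(410)}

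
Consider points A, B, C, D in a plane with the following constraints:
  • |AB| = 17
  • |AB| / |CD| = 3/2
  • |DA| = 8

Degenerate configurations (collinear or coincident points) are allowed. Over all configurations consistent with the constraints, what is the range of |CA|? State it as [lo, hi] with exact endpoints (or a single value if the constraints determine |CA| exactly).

|AB| ∈ {17}
|AD| ∈ {8}
|CD| ∈ {34/3}
|BD| ∈ [9, 25]
|AC| ∈ [10/3, 58/3]
|BC| ∈ [0, 109/3]

|CA| ∈ [10/3, 58/3]  (≈ [3.3333, 19.3333])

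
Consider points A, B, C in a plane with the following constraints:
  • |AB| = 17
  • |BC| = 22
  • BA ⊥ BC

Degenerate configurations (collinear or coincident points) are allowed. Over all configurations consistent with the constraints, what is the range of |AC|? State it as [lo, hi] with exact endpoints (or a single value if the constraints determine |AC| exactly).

|AB| ∈ {17}
|BC| ∈ {22}
|AC| ∈ {√(773)}

|AC| = √(773)  (≈ 27.8029)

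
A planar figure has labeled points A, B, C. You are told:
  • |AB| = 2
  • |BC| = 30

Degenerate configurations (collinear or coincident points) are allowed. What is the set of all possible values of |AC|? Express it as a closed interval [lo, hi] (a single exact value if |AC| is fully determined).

|AB| ∈ {2}
|BC| ∈ {30}
|AC| ∈ [28, 32]

|AC| ∈ [28, 32]  (≈ [28.0000, 32.0000])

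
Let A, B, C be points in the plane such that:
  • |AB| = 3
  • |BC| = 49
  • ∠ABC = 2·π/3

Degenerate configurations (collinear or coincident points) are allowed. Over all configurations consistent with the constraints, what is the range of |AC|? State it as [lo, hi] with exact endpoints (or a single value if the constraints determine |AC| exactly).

|AC| = √(2557)  (≈ 50.5668)

|AB| ∈ {3}
|BC| ∈ {49}
|AC| ∈ {√(2557)}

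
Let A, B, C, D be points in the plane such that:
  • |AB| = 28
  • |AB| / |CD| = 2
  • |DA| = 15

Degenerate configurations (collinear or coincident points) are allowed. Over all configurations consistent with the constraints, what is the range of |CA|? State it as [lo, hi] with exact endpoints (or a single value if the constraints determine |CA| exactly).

|CA| ∈ [1, 29]  (≈ [1.0000, 29.0000])

|AB| ∈ {28}
|AD| ∈ {15}
|CD| ∈ {14}
|BD| ∈ [13, 43]
|AC| ∈ [1, 29]
|BC| ∈ [0, 57]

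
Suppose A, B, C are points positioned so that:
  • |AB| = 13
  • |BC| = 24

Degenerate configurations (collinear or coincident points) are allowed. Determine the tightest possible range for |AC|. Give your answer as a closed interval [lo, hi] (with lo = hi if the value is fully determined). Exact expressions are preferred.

|AC| ∈ [11, 37]  (≈ [11.0000, 37.0000])

|AB| ∈ {13}
|BC| ∈ {24}
|AC| ∈ [11, 37]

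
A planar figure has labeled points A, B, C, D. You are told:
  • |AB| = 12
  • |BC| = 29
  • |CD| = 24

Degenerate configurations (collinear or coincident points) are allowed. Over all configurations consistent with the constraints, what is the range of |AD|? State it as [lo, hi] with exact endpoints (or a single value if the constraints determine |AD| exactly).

|AB| ∈ {12}
|BC| ∈ {29}
|CD| ∈ {24}
|AC| ∈ [17, 41]
|BD| ∈ [5, 53]
|AD| ∈ [0, 65]

|AD| ∈ [0, 65]  (≈ [0.0000, 65.0000])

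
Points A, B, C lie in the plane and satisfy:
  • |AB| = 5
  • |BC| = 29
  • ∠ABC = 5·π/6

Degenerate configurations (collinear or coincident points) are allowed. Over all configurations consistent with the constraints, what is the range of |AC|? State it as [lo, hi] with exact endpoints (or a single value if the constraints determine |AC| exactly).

|AB| ∈ {5}
|BC| ∈ {29}
|AC| ∈ {√(145·√(3) + 866)}

|AC| = √(145·√(3) + 866)  (≈ 33.4238)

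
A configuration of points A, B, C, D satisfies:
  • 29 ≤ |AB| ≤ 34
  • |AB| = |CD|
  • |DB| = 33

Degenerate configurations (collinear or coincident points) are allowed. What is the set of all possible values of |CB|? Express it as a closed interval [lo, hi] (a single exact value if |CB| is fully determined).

|AB| ∈ [29, 34]
|BD| ∈ {33}
|CD| ∈ [29, 34]
|AD| ∈ [0, 67]
|BC| ∈ [0, 67]
|AC| ∈ [0, 101]

|CB| ∈ [0, 67]  (≈ [0.0000, 67.0000])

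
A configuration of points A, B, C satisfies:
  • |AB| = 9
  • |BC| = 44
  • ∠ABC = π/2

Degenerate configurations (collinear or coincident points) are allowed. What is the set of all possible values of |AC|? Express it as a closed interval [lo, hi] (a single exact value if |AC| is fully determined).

|AB| ∈ {9}
|BC| ∈ {44}
|AC| ∈ {√(2017)}

|AC| = √(2017)  (≈ 44.9110)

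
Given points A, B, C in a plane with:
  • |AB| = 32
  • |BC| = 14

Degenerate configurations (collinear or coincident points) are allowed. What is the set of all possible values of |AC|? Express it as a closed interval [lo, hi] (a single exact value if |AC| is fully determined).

|AC| ∈ [18, 46]  (≈ [18.0000, 46.0000])

|AB| ∈ {32}
|BC| ∈ {14}
|AC| ∈ [18, 46]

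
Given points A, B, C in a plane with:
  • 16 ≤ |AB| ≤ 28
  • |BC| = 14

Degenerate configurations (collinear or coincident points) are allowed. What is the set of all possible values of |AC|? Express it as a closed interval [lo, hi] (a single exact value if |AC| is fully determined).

|AB| ∈ [16, 28]
|BC| ∈ {14}
|AC| ∈ [2, 42]

|AC| ∈ [2, 42]  (≈ [2.0000, 42.0000])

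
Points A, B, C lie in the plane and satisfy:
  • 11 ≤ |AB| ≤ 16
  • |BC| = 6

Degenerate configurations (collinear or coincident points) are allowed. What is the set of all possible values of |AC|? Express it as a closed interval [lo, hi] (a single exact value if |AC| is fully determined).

|AB| ∈ [11, 16]
|BC| ∈ {6}
|AC| ∈ [5, 22]

|AC| ∈ [5, 22]  (≈ [5.0000, 22.0000])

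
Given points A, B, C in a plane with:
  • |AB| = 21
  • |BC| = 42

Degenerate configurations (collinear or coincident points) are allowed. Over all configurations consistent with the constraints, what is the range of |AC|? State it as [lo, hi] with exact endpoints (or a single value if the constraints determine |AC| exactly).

|AB| ∈ {21}
|BC| ∈ {42}
|AC| ∈ [21, 63]

|AC| ∈ [21, 63]  (≈ [21.0000, 63.0000])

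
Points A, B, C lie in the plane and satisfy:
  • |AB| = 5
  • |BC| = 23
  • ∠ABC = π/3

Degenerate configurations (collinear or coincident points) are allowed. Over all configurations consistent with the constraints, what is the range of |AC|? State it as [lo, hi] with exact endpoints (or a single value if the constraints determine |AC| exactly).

|AC| = √(439)  (≈ 20.9523)

|AB| ∈ {5}
|BC| ∈ {23}
|AC| ∈ {√(439)}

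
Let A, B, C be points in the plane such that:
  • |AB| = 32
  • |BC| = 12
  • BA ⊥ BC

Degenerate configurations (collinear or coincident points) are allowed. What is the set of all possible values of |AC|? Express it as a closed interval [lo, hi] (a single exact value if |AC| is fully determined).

|AB| ∈ {32}
|BC| ∈ {12}
|AC| ∈ {4·√(73)}

|AC| = 4·√(73)  (≈ 34.1760)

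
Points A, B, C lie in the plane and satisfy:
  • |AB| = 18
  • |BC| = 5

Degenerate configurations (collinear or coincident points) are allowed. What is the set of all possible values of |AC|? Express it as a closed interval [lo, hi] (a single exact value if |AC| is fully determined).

|AB| ∈ {18}
|BC| ∈ {5}
|AC| ∈ [13, 23]

|AC| ∈ [13, 23]  (≈ [13.0000, 23.0000])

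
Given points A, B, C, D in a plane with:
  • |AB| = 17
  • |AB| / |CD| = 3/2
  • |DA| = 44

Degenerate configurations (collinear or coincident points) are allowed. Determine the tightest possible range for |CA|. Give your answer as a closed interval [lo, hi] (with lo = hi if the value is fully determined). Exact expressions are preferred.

|AB| ∈ {17}
|AD| ∈ {44}
|CD| ∈ {34/3}
|BD| ∈ [27, 61]
|AC| ∈ [98/3, 166/3]
|BC| ∈ [47/3, 217/3]

|CA| ∈ [98/3, 166/3]  (≈ [32.6667, 55.3333])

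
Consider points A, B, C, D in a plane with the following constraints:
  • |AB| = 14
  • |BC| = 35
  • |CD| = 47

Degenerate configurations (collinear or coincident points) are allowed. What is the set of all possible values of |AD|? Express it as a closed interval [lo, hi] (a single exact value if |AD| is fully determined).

|AD| ∈ [0, 96]  (≈ [0.0000, 96.0000])

|AB| ∈ {14}
|BC| ∈ {35}
|CD| ∈ {47}
|AC| ∈ [21, 49]
|BD| ∈ [12, 82]
|AD| ∈ [0, 96]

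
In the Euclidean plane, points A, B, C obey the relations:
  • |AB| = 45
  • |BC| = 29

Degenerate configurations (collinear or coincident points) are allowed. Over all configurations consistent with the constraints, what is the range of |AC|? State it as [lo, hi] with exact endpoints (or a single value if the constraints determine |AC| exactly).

|AC| ∈ [16, 74]  (≈ [16.0000, 74.0000])

|AB| ∈ {45}
|BC| ∈ {29}
|AC| ∈ [16, 74]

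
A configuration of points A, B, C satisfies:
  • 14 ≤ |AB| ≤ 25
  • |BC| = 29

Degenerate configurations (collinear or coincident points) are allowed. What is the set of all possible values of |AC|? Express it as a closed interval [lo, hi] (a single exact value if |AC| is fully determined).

|AB| ∈ [14, 25]
|BC| ∈ {29}
|AC| ∈ [4, 54]

|AC| ∈ [4, 54]  (≈ [4.0000, 54.0000])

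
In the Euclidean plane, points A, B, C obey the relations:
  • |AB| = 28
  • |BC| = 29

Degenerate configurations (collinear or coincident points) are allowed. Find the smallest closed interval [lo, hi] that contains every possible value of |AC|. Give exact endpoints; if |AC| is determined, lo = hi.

|AC| ∈ [1, 57]  (≈ [1.0000, 57.0000])

|AB| ∈ {28}
|BC| ∈ {29}
|AC| ∈ [1, 57]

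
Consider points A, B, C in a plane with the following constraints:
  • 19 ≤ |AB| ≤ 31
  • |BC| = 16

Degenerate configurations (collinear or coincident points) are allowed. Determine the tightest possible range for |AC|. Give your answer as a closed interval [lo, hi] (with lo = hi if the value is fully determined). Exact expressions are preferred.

|AC| ∈ [3, 47]  (≈ [3.0000, 47.0000])

|AB| ∈ [19, 31]
|BC| ∈ {16}
|AC| ∈ [3, 47]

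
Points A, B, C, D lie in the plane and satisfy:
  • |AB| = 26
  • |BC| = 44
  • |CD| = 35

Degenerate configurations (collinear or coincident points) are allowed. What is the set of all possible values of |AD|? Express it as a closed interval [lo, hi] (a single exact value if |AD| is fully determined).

|AB| ∈ {26}
|BC| ∈ {44}
|CD| ∈ {35}
|AC| ∈ [18, 70]
|BD| ∈ [9, 79]
|AD| ∈ [0, 105]

|AD| ∈ [0, 105]  (≈ [0.0000, 105.0000])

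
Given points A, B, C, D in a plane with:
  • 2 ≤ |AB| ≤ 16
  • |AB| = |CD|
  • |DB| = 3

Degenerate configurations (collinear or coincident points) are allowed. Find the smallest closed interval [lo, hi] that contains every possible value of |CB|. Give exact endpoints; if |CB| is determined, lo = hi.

|AB| ∈ [2, 16]
|BD| ∈ {3}
|CD| ∈ [2, 16]
|AD| ∈ [0, 19]
|BC| ∈ [0, 19]
|AC| ∈ [0, 35]

|CB| ∈ [0, 19]  (≈ [0.0000, 19.0000])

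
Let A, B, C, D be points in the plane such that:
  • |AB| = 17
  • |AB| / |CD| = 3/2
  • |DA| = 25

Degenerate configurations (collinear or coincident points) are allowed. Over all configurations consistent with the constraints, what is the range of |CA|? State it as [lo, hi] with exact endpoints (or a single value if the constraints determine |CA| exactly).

|CA| ∈ [41/3, 109/3]  (≈ [13.6667, 36.3333])

|AB| ∈ {17}
|AD| ∈ {25}
|CD| ∈ {34/3}
|BD| ∈ [8, 42]
|AC| ∈ [41/3, 109/3]
|BC| ∈ [0, 160/3]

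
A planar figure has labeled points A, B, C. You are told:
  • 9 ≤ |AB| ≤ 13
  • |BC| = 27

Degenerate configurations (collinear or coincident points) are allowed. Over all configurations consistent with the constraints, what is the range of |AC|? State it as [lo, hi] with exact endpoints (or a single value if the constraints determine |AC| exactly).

|AB| ∈ [9, 13]
|BC| ∈ {27}
|AC| ∈ [14, 40]

|AC| ∈ [14, 40]  (≈ [14.0000, 40.0000])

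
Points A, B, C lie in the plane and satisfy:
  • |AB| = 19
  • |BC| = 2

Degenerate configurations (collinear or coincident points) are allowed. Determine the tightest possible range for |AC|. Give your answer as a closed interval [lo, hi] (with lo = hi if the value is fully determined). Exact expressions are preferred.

|AB| ∈ {19}
|BC| ∈ {2}
|AC| ∈ [17, 21]

|AC| ∈ [17, 21]  (≈ [17.0000, 21.0000])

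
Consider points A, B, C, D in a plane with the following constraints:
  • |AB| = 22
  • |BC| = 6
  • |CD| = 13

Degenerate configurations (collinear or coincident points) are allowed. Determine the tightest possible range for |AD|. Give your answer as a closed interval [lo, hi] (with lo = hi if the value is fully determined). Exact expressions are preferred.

|AB| ∈ {22}
|BC| ∈ {6}
|CD| ∈ {13}
|AC| ∈ [16, 28]
|BD| ∈ [7, 19]
|AD| ∈ [3, 41]

|AD| ∈ [3, 41]  (≈ [3.0000, 41.0000])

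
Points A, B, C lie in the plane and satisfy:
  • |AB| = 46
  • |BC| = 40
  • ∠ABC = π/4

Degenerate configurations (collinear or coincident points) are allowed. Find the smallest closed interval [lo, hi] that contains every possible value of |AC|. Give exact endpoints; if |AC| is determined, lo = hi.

|AB| ∈ {46}
|BC| ∈ {40}
|AC| ∈ {2·√(929 - 460·√(2))}

|AC| = 2·√(929 - 460·√(2))  (≈ 33.3743)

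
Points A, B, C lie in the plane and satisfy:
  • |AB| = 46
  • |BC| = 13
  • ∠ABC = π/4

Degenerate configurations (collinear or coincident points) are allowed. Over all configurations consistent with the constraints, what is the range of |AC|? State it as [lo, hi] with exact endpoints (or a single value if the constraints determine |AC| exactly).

|AC| = √(2285 - 598·√(2))  (≈ 37.9381)

|AB| ∈ {46}
|BC| ∈ {13}
|AC| ∈ {√(2285 - 598·√(2))}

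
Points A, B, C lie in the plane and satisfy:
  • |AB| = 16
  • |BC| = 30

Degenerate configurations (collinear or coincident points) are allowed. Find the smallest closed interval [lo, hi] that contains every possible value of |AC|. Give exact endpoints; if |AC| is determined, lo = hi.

|AC| ∈ [14, 46]  (≈ [14.0000, 46.0000])

|AB| ∈ {16}
|BC| ∈ {30}
|AC| ∈ [14, 46]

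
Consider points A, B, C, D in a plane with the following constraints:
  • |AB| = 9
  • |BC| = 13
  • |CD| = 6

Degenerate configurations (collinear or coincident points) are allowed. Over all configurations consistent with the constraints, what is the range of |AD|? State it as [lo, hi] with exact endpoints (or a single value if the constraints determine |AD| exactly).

|AD| ∈ [0, 28]  (≈ [0.0000, 28.0000])

|AB| ∈ {9}
|BC| ∈ {13}
|CD| ∈ {6}
|AC| ∈ [4, 22]
|BD| ∈ [7, 19]
|AD| ∈ [0, 28]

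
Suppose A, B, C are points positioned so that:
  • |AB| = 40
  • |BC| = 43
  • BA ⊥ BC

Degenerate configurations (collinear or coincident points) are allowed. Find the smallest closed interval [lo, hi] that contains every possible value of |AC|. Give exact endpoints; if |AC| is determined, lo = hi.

|AB| ∈ {40}
|BC| ∈ {43}
|AC| ∈ {√(3449)}

|AC| = √(3449)  (≈ 58.7282)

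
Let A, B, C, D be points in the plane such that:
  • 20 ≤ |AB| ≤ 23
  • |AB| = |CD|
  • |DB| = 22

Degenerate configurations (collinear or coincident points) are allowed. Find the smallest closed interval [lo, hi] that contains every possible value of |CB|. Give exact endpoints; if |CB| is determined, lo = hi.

|AB| ∈ [20, 23]
|BD| ∈ {22}
|CD| ∈ [20, 23]
|AD| ∈ [0, 45]
|BC| ∈ [0, 45]
|AC| ∈ [0, 68]

|CB| ∈ [0, 45]  (≈ [0.0000, 45.0000])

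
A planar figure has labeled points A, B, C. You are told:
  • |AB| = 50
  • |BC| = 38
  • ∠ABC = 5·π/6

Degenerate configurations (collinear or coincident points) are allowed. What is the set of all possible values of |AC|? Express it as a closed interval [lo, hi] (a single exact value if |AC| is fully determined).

|AB| ∈ {50}
|BC| ∈ {38}
|AC| ∈ {2·√(475·√(3) + 986)}

|AC| = 2·√(475·√(3) + 986)  (≈ 85.0582)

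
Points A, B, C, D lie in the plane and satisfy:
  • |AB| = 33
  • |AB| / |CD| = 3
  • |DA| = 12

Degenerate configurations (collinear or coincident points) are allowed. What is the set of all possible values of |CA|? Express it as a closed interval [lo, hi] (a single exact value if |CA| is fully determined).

|AB| ∈ {33}
|AD| ∈ {12}
|CD| ∈ {11}
|BD| ∈ [21, 45]
|AC| ∈ [1, 23]
|BC| ∈ [10, 56]

|CA| ∈ [1, 23]  (≈ [1.0000, 23.0000])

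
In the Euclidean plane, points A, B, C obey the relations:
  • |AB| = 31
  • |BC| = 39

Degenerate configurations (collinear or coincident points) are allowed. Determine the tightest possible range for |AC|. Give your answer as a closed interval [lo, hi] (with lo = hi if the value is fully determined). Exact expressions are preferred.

|AC| ∈ [8, 70]  (≈ [8.0000, 70.0000])

|AB| ∈ {31}
|BC| ∈ {39}
|AC| ∈ [8, 70]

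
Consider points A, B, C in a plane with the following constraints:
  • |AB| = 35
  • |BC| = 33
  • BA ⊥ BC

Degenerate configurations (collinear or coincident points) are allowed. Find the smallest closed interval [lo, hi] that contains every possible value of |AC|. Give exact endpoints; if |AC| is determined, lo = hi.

|AB| ∈ {35}
|BC| ∈ {33}
|AC| ∈ {√(2314)}

|AC| = √(2314)  (≈ 48.1041)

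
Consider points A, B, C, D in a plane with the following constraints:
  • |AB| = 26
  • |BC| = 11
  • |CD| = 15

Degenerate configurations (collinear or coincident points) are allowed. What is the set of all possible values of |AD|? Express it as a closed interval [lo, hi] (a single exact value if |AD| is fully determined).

|AD| ∈ [0, 52]  (≈ [0.0000, 52.0000])

|AB| ∈ {26}
|BC| ∈ {11}
|CD| ∈ {15}
|AC| ∈ [15, 37]
|BD| ∈ [4, 26]
|AD| ∈ [0, 52]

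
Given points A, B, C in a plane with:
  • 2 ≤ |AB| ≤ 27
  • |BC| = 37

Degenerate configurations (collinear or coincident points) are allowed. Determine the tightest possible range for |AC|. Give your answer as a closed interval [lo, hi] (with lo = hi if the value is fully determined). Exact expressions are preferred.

|AC| ∈ [10, 64]  (≈ [10.0000, 64.0000])

|AB| ∈ [2, 27]
|BC| ∈ {37}
|AC| ∈ [10, 64]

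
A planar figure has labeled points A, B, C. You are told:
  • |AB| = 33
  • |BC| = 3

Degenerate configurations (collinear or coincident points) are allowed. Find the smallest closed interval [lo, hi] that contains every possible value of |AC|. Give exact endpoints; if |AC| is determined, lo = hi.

|AB| ∈ {33}
|BC| ∈ {3}
|AC| ∈ [30, 36]

|AC| ∈ [30, 36]  (≈ [30.0000, 36.0000])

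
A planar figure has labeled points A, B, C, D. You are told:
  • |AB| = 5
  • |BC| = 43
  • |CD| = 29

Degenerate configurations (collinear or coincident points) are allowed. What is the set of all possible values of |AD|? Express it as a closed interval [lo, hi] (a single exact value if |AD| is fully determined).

|AD| ∈ [9, 77]  (≈ [9.0000, 77.0000])

|AB| ∈ {5}
|BC| ∈ {43}
|CD| ∈ {29}
|AC| ∈ [38, 48]
|BD| ∈ [14, 72]
|AD| ∈ [9, 77]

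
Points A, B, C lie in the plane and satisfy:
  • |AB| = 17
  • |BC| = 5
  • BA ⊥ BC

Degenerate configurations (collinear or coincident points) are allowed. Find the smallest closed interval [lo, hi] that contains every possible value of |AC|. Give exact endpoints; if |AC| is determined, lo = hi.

|AB| ∈ {17}
|BC| ∈ {5}
|AC| ∈ {√(314)}

|AC| = √(314)  (≈ 17.7200)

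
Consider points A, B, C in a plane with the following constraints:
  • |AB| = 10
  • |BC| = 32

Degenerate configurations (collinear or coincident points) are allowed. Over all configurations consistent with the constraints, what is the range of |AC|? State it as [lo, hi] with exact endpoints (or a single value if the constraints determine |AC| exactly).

|AB| ∈ {10}
|BC| ∈ {32}
|AC| ∈ [22, 42]

|AC| ∈ [22, 42]  (≈ [22.0000, 42.0000])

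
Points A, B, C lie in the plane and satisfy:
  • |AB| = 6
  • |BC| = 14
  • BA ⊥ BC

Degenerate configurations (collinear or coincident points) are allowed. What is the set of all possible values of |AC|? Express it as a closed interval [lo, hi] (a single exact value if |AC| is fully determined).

|AB| ∈ {6}
|BC| ∈ {14}
|AC| ∈ {2·√(58)}

|AC| = 2·√(58)  (≈ 15.2315)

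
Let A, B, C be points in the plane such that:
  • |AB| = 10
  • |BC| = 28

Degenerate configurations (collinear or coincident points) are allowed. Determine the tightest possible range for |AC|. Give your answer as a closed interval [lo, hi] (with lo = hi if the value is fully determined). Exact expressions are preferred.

|AB| ∈ {10}
|BC| ∈ {28}
|AC| ∈ [18, 38]

|AC| ∈ [18, 38]  (≈ [18.0000, 38.0000])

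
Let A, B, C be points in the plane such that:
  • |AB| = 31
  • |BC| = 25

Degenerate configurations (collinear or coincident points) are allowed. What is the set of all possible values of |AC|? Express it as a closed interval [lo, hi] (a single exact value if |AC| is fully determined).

|AB| ∈ {31}
|BC| ∈ {25}
|AC| ∈ [6, 56]

|AC| ∈ [6, 56]  (≈ [6.0000, 56.0000])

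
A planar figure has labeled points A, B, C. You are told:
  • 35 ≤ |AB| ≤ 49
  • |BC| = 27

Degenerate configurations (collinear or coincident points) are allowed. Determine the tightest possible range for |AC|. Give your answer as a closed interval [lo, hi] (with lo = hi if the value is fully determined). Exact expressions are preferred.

|AC| ∈ [8, 76]  (≈ [8.0000, 76.0000])

|AB| ∈ [35, 49]
|BC| ∈ {27}
|AC| ∈ [8, 76]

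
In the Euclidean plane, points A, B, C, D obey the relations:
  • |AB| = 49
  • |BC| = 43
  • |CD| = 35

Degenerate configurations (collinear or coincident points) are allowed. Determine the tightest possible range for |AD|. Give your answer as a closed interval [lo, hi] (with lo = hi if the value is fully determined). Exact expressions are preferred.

|AD| ∈ [0, 127]  (≈ [0.0000, 127.0000])

|AB| ∈ {49}
|BC| ∈ {43}
|CD| ∈ {35}
|AC| ∈ [6, 92]
|BD| ∈ [8, 78]
|AD| ∈ [0, 127]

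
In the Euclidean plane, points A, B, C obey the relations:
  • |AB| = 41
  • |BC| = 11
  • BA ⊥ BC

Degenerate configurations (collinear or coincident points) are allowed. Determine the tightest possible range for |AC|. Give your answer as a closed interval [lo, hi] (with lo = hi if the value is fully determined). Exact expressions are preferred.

|AC| = √(1802)  (≈ 42.4500)

|AB| ∈ {41}
|BC| ∈ {11}
|AC| ∈ {√(1802)}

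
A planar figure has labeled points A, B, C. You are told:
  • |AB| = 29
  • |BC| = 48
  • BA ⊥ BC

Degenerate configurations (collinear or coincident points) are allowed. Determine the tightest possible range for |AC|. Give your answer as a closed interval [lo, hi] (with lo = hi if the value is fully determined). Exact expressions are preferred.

|AB| ∈ {29}
|BC| ∈ {48}
|AC| ∈ {√(3145)}

|AC| = √(3145)  (≈ 56.0803)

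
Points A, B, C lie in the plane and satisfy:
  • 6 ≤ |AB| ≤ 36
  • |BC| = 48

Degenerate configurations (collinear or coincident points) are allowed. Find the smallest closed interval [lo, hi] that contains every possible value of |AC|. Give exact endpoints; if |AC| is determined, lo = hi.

|AC| ∈ [12, 84]  (≈ [12.0000, 84.0000])

|AB| ∈ [6, 36]
|BC| ∈ {48}
|AC| ∈ [12, 84]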